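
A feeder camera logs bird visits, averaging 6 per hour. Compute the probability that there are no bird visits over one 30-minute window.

Over the interval, μ = 6 × 0.5 = 3 (a 30-minute window = 0.5 hours).
P(N = 0) = e^(−μ) μ^0/0! = e^(−3) · 3^0/1 ≈ 0.0498.

0.0498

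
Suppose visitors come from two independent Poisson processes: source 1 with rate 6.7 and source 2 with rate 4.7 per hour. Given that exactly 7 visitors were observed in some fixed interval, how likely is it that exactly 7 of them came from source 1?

0.0242

Given the total, each event is independently from source 1 with probability p = λ_1/(λ_1+λ_2) = 6.7/11.4 ≈ 0.5877.
So K ~ Binomial(7, 6.7/11.4): P(K = 7) = C(7,7) · (6.7/11.4)^7 · (4.7/11.4)^0 ≈ 0.0242.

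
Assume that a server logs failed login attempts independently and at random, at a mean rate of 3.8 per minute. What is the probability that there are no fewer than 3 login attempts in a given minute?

With mean μ = 3.8 per minute,
P(N ≥ 3) = 1 − P(N ≤ 2) = 1 − Σ_{j=0}^{2} e^(−μ) μ^j/j! ≈ 0.7311.

0.7311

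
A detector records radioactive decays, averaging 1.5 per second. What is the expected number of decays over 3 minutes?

E[N] = λt = 1.5 × 180 = 270 (3 minutes = 180 seconds).

270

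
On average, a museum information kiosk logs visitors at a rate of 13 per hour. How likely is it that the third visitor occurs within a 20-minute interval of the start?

Over the interval, μ = 13 × 1/3 ≈ 4.33333 (a 20-minute interval = 1/3 hours).
The third arrival falls in the interval iff at least 3 events occur there: P(S_3 ≤ t) = P(N ≥ 3) = 1 − P(N ≤ 2) ≈ 0.8068.

0.8068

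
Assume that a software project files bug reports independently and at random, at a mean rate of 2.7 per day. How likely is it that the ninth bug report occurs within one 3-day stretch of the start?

Over the interval, μ = 2.7 × 3 = 8.1 (a 3-day stretch = 3 days).
The ninth arrival falls in the interval iff at least 9 events occur there: P(S_9 ≤ t) = P(N ≥ 9) = 1 − P(N ≤ 8) ≈ 0.4214.

0.4214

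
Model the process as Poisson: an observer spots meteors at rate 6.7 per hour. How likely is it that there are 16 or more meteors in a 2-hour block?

Over the interval, μ = 6.7 × 2 = 13.4 (a 2-hour block = 2 hours).
P(N ≥ 16) = 1 − P(N ≤ 15) = 1 − Σ_{j=0}^{15} e^(−μ) μ^j/j! ≈ 0.2728.

0.2728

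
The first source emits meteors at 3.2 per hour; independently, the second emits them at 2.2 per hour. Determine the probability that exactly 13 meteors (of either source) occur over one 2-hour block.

Independent Poisson processes superpose: combined rate λ = 3.2 + 2.2 = 5.4 per hour.
Over the interval, μ = 5.4 × 2 = 10.8 (a 2-hour block = 2 hours).
P(N = 13) = e^(−10.8) · 10.8^13/13! ≈ 0.0891.

0.0891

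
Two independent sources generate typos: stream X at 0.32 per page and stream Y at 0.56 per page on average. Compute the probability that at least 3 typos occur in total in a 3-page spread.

0.4916

Independent Poisson processes superpose: combined rate λ = 0.32 + 0.56 = 0.88 per page.
Over the interval, μ = 0.88 × 3 = 2.64 (a 3-page spread = 3 pages).
P(N ≥ 3) = 1 − P(N ≤ 2) ≈ 0.4916.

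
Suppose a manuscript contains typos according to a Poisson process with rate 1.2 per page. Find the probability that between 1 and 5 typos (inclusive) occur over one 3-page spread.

Over the interval, μ = 1.2 × 3 = 3.6 (a 3-page spread = 3 pages).
P(1 ≤ N ≤ 5) = Σ_{j=1}^{5} e^(−3.6) · 3.6^j/j! ≈ 0.8168.

0.8168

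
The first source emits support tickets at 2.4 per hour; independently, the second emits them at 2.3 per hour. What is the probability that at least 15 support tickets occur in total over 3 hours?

0.4402

Independent Poisson processes superpose: combined rate λ = 2.4 + 2.3 = 4.7 per hour.
Over the interval, μ = 4.7 × 3 = 14.1 (3 hours).
P(N ≥ 15) = 1 − P(N ≤ 14) ≈ 0.4402.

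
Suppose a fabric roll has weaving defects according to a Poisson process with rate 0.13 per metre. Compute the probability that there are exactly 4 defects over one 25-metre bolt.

Over the interval, μ = 0.13 × 25 = 3.25 (a 25-metre bolt = 25 metres).
P(N = 4) = e^(−μ) μ^4/4! = e^(−3.25) · 3.25^4/24 ≈ 0.1802.

0.1802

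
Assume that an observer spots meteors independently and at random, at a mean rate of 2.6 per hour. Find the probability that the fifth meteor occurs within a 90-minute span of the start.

0.3516

Over the interval, μ = 2.6 × 1.5 = 3.9 (a 90-minute span = 1.5 hours).
The fifth arrival falls in the interval iff at least 5 events occur there: P(S_5 ≤ t) = P(N ≥ 5) = 1 − P(N ≤ 4) ≈ 0.3516.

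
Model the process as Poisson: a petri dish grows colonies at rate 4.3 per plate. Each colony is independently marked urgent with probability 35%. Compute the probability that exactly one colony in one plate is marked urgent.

Thinning: the colonies that are marked urgent themselves form a Poisson process with rate 0.35 × 4.3 = 1.505 per plate.
So μ = 1.505.
P(N = 1) = e^(−1.505) · 1.505^1/1! ≈ 0.3341.

0.3341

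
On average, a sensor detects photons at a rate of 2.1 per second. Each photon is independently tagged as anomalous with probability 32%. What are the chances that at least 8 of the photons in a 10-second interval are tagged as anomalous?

0.3596

Thinning: the photons that are tagged as anomalous themselves form a Poisson process with rate 0.32 × 2.1 = 0.672 per second.
Over the interval, μ = 0.672 × 10 = 6.72 (a 10-second interval = 10 seconds).
P(N ≥ 8) = 1 − P(N ≤ 7) ≈ 0.3596.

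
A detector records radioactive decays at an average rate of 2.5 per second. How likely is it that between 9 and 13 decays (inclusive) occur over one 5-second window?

Over the interval, μ = 2.5 × 5 = 12.5 (a 5-second window = 5 seconds).
P(9 ≤ N ≤ 13) = Σ_{j=9}^{13} e^(−12.5) · 12.5^j/j! ≈ 0.5029.

0.5029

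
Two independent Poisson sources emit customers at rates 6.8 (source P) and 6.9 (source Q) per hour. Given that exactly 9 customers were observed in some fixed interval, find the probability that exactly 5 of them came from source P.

Given the total, each event is independently from source P with probability p = λ_P/(λ_P+λ_Q) = 6.8/13.7 ≈ 0.4964.
So K ~ Binomial(9, 6.8/13.7): P(K = 5) = C(9,5) · (6.8/13.7)^5 · (6.9/13.7)^4 ≈ 0.2442.

0.2442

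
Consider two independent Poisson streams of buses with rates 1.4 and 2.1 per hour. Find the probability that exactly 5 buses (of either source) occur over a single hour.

Independent Poisson processes superpose: combined rate λ = 1.4 + 2.1 = 3.5 per hour.
So μ = 3.5.
P(N = 5) = e^(−3.5) · 3.5^5/5! ≈ 0.1322.

0.1322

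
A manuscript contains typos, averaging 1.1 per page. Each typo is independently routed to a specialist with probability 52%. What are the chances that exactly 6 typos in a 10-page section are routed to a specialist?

Thinning: the typos that are routed to a specialist themselves form a Poisson process with rate 0.52 × 1.1 = 0.572 per page.
Over the interval, μ = 0.572 × 10 = 5.72 (a 10-page section = 10 pages).
P(N = 6) = e^(−5.72) · 5.72^6/6! ≈ 0.1595.

0.1595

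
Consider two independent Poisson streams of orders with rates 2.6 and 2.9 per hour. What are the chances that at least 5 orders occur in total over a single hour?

0.6425

Independent Poisson processes superpose: combined rate λ = 2.6 + 2.9 = 5.5 per hour.
So μ = 5.5.
P(N ≥ 5) = 1 − P(N ≤ 4) ≈ 0.6425.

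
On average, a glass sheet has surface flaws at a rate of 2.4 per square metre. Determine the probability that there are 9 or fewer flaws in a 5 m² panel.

Over the interval, μ = 2.4 × 5 = 12 (a 5 m² panel = 5 square metres).
P(N ≤ 9) = Σ_{j=0}^{9} e^(−μ) μ^j/j! ≈ 0.2424.

0.2424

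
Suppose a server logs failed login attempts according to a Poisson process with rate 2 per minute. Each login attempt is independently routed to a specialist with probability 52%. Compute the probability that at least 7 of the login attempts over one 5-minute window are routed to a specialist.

0.2676

Thinning: the login attempts that are routed to a specialist themselves form a Poisson process with rate 0.52 × 2 = 1.04 per minute.
Over the interval, μ = 1.04 × 5 = 5.2 (a 5-minute window = 5 minutes).
P(N ≥ 7) = 1 − P(N ≤ 6) ≈ 0.2676.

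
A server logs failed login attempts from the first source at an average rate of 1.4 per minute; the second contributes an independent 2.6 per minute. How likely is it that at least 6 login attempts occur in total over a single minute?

0.2149

Independent Poisson processes superpose: combined rate λ = 1.4 + 2.6 = 4 per minute.
So μ = 4.
P(N ≥ 6) = 1 − P(N ≤ 5) ≈ 0.2149.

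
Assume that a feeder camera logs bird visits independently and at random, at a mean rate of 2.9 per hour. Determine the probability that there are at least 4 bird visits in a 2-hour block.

Over the interval, μ = 2.9 × 2 = 5.8 (a 2-hour block = 2 hours).
P(N ≥ 4) = 1 − P(N ≤ 3) = 1 − Σ_{j=0}^{3} e^(−μ) μ^j/j! ≈ 0.8300.

0.8300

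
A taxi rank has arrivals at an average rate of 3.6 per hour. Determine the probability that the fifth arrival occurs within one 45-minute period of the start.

Over the interval, μ = 3.6 × 0.75 = 2.7 (a 45-minute period = 0.75 hours).
The fifth arrival falls in the interval iff at least 5 events occur there: P(S_5 ≤ t) = P(N ≥ 5) = 1 − P(N ≤ 4) ≈ 0.1371.

0.1371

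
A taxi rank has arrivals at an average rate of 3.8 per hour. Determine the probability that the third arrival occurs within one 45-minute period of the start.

Over the interval, μ = 3.8 × 0.75 = 2.85 (a 45-minute period = 0.75 hours).
The third arrival falls in the interval iff at least 3 events occur there: P(S_3 ≤ t) = P(N ≥ 3) = 1 − P(N ≤ 2) ≈ 0.5424.

0.5424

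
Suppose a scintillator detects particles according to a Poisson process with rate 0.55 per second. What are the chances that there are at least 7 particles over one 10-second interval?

0.3140

Over the interval, μ = 0.55 × 10 = 5.5 (a 10-second interval = 10 seconds).
P(N ≥ 7) = 1 − P(N ≤ 6) = 1 − Σ_{j=0}^{6} e^(−μ) μ^j/j! ≈ 0.3140.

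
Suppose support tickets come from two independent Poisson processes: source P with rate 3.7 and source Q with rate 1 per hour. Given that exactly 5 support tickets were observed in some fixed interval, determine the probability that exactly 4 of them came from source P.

Given the total, each event is independently from source P with probability p = λ_P/(λ_P+λ_Q) = 3.7/4.7 ≈ 0.7872.
So K ~ Binomial(5, 3.7/4.7): P(K = 4) = C(5,4) · (3.7/4.7)^4 · (1/4.7)^1 ≈ 0.4086.

0.4086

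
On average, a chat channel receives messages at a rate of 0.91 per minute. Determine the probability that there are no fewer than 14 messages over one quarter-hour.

Over the interval, μ = 0.91 × 15 = 13.65 (a quarter-hour = 15 minutes).
P(N ≥ 14) = 1 − P(N ≤ 13) = 1 − Σ_{j=0}^{13} e^(−μ) μ^j/j! ≈ 0.4980.

0.4980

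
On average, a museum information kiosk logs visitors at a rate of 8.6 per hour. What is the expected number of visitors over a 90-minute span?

E[N] = λt = 8.6 × 1.5 = 12.9 (a 90-minute span = 1.5 hours).

12.9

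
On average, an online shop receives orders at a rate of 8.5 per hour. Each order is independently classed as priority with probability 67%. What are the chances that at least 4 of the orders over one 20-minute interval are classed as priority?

Thinning: the orders that are classed as priority themselves form a Poisson process with rate 0.67 × 8.5 = 5.695 per hour.
Over the interval, μ = 5.695 × 1/3 ≈ 1.89833 (a 20-minute interval = 1/3 hours).
P(N ≥ 4) = 1 − P(N ≤ 3) ≈ 0.1250.

0.1250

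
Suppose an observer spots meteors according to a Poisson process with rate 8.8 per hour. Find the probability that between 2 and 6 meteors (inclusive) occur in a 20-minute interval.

0.7604

Over the interval, μ = 8.8 × 1/3 ≈ 2.93333 (a 20-minute interval = 1/3 hours).
P(2 ≤ N ≤ 6) = Σ_{j=2}^{6} e^(−2.93333) · 2.93333^j/j! ≈ 0.7604.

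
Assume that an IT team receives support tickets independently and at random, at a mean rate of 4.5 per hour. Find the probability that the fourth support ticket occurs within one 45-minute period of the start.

0.4362

Over the interval, μ = 4.5 × 0.75 = 3.375 (a 45-minute period = 0.75 hours).
The fourth arrival falls in the interval iff at least 4 events occur there: P(S_4 ≤ t) = P(N ≥ 4) = 1 − P(N ≤ 3) ≈ 0.4362.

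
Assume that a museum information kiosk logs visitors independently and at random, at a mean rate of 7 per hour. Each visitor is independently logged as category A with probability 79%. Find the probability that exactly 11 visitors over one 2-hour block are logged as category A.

0.1194

Thinning: the visitors that are logged as category A themselves form a Poisson process with rate 0.79 × 7 = 5.53 per hour.
Over the interval, μ = 5.53 × 2 = 11.06 (a 2-hour block = 2 hours).
P(N = 11) = e^(−11.06) · 11.06^11/11! ≈ 0.1194.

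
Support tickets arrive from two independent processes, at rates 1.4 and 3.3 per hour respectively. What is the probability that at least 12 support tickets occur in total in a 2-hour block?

0.2374

Independent Poisson processes superpose: combined rate λ = 1.4 + 3.3 = 4.7 per hour.
Over the interval, μ = 4.7 × 2 = 9.4 (a 2-hour block = 2 hours).
P(N ≥ 12) = 1 − P(N ≤ 11) ≈ 0.2374.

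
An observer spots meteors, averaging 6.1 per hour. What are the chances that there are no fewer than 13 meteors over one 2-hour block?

0.4469

Over the interval, μ = 6.1 × 2 = 12.2 (a 2-hour block = 2 hours).
P(N ≥ 13) = 1 − P(N ≤ 12) = 1 − Σ_{j=0}^{12} e^(−μ) μ^j/j! ≈ 0.4469.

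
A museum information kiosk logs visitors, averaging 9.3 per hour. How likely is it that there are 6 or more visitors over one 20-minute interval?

Over the interval, μ = 9.3 × 1/3 = 3.1 (a 20-minute interval = 1/3 hours).
P(N ≥ 6) = 1 − P(N ≤ 5) = 1 − Σ_{j=0}^{5} e^(−μ) μ^j/j! ≈ 0.0943.

0.0943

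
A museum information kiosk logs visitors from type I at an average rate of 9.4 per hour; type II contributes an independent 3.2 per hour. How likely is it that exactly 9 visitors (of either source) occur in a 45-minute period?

0.1303

Independent Poisson processes superpose: combined rate λ = 9.4 + 3.2 = 12.6 per hour.
Over the interval, μ = 12.6 × 0.75 = 9.45 (a 45-minute period = 0.75 hours).
P(N = 9) = e^(−9.45) · 9.45^9/9! ≈ 0.1303.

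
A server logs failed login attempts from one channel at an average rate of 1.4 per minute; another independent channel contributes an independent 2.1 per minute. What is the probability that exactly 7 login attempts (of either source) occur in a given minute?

0.0385

Independent Poisson processes superpose: combined rate λ = 1.4 + 2.1 = 3.5 per minute.
So μ = 3.5.
P(N = 7) = e^(−3.5) · 3.5^7/7! ≈ 0.0385.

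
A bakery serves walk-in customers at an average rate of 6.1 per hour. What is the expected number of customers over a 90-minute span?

9.15

E[N] = λt = 6.1 × 1.5 = 9.15 (a 90-minute span = 1.5 hours).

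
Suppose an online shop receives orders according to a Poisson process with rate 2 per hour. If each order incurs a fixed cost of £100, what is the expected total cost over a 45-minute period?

£150

E[N] = 2 × 0.75 = 1.5 (a 45-minute period = 0.75 hours); E[cost] = 1.5 × £100 = £150.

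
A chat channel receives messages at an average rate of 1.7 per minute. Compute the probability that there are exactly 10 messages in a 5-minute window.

Over the interval, μ = 1.7 × 5 = 8.5 (a 5-minute window = 5 minutes).
P(N = 10) = e^(−μ) μ^10/10! = e^(−8.5) · 8.5^10/3628800 ≈ 0.1104.

0.1104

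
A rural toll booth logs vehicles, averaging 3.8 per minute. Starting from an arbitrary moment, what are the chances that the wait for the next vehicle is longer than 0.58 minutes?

0.1104

The wait for the next event is exponential with rate λ = 3.8 per minute.
P(T > 0.58) = e^(−λt) = e^(−3.8 × 0.58) = e^(−2.204) ≈ 0.1104.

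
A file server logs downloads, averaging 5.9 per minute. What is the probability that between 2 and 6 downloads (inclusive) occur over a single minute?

0.6035

With mean μ = 5.9 per minute,
P(2 ≤ N ≤ 6) = Σ_{j=2}^{6} e^(−5.9) · 5.9^j/j! ≈ 0.6035.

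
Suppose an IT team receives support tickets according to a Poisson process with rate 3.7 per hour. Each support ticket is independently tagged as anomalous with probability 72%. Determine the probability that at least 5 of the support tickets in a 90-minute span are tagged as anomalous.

Thinning: the support tickets that are tagged as anomalous themselves form a Poisson process with rate 0.72 × 3.7 = 2.664 per hour.
Over the interval, μ = 2.664 × 1.5 = 3.996 (a 90-minute span = 1.5 hours).
P(N ≥ 5) = 1 − P(N ≤ 4) ≈ 0.3704.

0.3704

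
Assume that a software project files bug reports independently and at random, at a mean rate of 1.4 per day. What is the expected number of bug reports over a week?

E[N] = λt = 1.4 × 7 = 9.8 (a week = 7 days).

9.8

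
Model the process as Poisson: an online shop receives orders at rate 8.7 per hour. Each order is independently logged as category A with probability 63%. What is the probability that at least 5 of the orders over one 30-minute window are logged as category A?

0.1432

Thinning: the orders that are logged as category A themselves form a Poisson process with rate 0.63 × 8.7 = 5.481 per hour.
Over the interval, μ = 5.481 × 0.5 = 2.7405 (a 30-minute window = 0.5 hours).
P(N ≥ 5) = 1 − P(N ≤ 4) ≈ 0.1432.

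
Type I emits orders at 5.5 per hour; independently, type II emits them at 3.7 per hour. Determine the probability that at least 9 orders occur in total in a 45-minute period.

Independent Poisson processes superpose: combined rate λ = 5.5 + 3.7 = 9.2 per hour.
Over the interval, μ = 9.2 × 0.75 = 6.9 (a 45-minute period = 0.75 hours).
P(N ≥ 9) = 1 − P(N ≤ 8) ≈ 0.2580.

0.2580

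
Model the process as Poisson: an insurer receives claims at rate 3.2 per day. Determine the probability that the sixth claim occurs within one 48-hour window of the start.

0.6163

Over the interval, μ = 3.2 × 2 = 6.4 (a 48-hour window = 2 days).
The sixth arrival falls in the interval iff at least 6 events occur there: P(S_6 ≤ t) = P(N ≥ 6) = 1 − P(N ≤ 5) ≈ 0.6163.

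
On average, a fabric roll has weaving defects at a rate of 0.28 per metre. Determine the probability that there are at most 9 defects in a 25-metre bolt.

0.8305

Over the interval, μ = 0.28 × 25 = 7 (a 25-metre bolt = 25 metres).
P(N ≤ 9) = Σ_{j=0}^{9} e^(−μ) μ^j/j! ≈ 0.8305.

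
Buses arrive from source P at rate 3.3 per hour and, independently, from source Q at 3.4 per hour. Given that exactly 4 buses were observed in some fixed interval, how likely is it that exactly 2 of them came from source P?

Given the total, each event is independently from source P with probability p = λ_P/(λ_P+λ_Q) = 3.3/6.7 ≈ 0.4925.
So K ~ Binomial(4, 3.3/6.7): P(K = 2) = C(4,2) · (3.3/6.7)^2 · (3.4/6.7)^2 ≈ 0.3748.

0.3748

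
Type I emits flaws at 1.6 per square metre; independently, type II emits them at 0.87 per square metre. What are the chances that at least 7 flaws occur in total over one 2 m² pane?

Independent Poisson processes superpose: combined rate λ = 1.6 + 0.87 = 2.47 per square metre.
Over the interval, μ = 2.47 × 2 = 4.94 (a 2 m² pane = 2 square metres).
P(N ≥ 7) = 1 − P(N ≤ 6) ≈ 0.2291.

0.2291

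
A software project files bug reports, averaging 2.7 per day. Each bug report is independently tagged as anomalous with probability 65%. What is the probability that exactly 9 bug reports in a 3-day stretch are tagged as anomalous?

Thinning: the bug reports that are tagged as anomalous themselves form a Poisson process with rate 0.65 × 2.7 = 1.755 per day.
Over the interval, μ = 1.755 × 3 = 5.265 (a 3-day stretch = 3 days).
P(N = 9) = e^(−5.265) · 5.265^9/9! ≈ 0.0443.

0.0443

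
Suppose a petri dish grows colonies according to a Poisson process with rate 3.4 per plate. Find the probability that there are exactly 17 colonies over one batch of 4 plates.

Over the interval, μ = 3.4 × 4 = 13.6 (a batch of 4 plates = 4 plates).
P(N = 17) = e^(−μ) μ^17/17! = e^(−13.6) · 13.6^17/355687428096000 ≈ 0.0650.

0.0650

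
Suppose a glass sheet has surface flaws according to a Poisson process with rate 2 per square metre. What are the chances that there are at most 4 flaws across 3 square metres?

0.2851

Over the interval, μ = 2 × 3 = 6 (3 square metres).
P(N ≤ 4) = Σ_{j=0}^{4} e^(−μ) μ^j/j! ≈ 0.2851.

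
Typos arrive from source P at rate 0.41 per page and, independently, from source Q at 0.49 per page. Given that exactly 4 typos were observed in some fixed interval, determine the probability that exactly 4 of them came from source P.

0.0431

Given the total, each event is independently from source P with probability p = λ_P/(λ_P+λ_Q) = 0.41/0.9 ≈ 0.4556.
So K ~ Binomial(4, 0.41/0.9): P(K = 4) = C(4,4) · (0.41/0.9)^4 · (0.49/0.9)^0 ≈ 0.0431.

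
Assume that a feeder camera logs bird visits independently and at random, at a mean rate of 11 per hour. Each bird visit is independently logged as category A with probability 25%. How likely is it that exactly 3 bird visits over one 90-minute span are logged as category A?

Thinning: the bird visits that are logged as category A themselves form a Poisson process with rate 0.25 × 11 = 2.75 per hour.
Over the interval, μ = 2.75 × 1.5 = 4.125 (a 90-minute span = 1.5 hours).
P(N = 3) = e^(−4.125) · 4.125^3/3! ≈ 0.1891.

0.1891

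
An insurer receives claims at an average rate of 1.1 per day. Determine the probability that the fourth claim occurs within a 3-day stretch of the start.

0.4197

Over the interval, μ = 1.1 × 3 = 3.3 (a 3-day stretch = 3 days).
The fourth arrival falls in the interval iff at least 4 events occur there: P(S_4 ≤ t) = P(N ≥ 4) = 1 − P(N ≤ 3) ≈ 0.4197.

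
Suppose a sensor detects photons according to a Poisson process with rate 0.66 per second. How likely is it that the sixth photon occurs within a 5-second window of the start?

0.1171

Over the interval, μ = 0.66 × 5 = 3.3 (a 5-second window = 5 seconds).
The sixth arrival falls in the interval iff at least 6 events occur there: P(S_6 ≤ t) = P(N ≥ 6) = 1 − P(N ≤ 5) ≈ 0.1171.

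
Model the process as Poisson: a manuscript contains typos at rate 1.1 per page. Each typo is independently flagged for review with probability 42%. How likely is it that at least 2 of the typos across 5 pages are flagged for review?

0.6714

Thinning: the typos that are flagged for review themselves form a Poisson process with rate 0.42 × 1.1 = 0.462 per page.
Over the interval, μ = 0.462 × 5 = 2.31 (5 pages).
P(N ≥ 2) = 1 − P(N ≤ 1) ≈ 0.6714.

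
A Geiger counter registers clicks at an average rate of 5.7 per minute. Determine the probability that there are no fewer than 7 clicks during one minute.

0.3456

With mean μ = 5.7 per minute,
P(N ≥ 7) = 1 − P(N ≤ 6) = 1 − Σ_{j=0}^{6} e^(−μ) μ^j/j! ≈ 0.3456.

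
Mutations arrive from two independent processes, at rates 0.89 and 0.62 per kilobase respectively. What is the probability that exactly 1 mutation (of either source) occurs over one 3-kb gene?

Independent Poisson processes superpose: combined rate λ = 0.89 + 0.62 = 1.51 per kilobase.
Over the interval, μ = 1.51 × 3 = 4.53 (a 3-kb gene = 3 kilobases).
P(N = 1) = e^(−4.53) · 4.53^1/1! ≈ 0.0488.

0.0488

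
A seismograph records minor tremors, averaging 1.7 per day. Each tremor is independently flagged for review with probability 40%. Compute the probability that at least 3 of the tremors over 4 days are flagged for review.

Thinning: the tremors that are flagged for review themselves form a Poisson process with rate 0.4 × 1.7 = 0.68 per day.
Over the interval, μ = 0.68 × 4 = 2.72 (4 days).
P(N ≥ 3) = 1 − P(N ≤ 2) ≈ 0.5113.

0.5113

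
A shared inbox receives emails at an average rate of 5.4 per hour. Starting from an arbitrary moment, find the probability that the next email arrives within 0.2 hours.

Inter-arrival times are exponential with rate λ = 5.4 per hour.
P(T ≤ 0.2) = 1 − e^(−λt) = 1 − e^(−5.4 × 0.2) = 1 − e^(−1.08) ≈ 0.6604.

0.6604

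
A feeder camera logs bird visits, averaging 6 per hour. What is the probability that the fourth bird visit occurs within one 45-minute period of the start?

0.6577

Over the interval, μ = 6 × 0.75 = 4.5 (a 45-minute period = 0.75 hours).
The fourth arrival falls in the interval iff at least 4 events occur there: P(S_4 ≤ t) = P(N ≥ 4) = 1 − P(N ≤ 3) ≈ 0.6577.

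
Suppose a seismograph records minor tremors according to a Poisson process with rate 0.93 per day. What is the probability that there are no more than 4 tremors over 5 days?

Over the interval, μ = 0.93 × 5 = 4.65 (5 days).
P(N ≤ 4) = Σ_{j=0}^{4} e^(−μ) μ^j/j! ≈ 0.5039.

0.5039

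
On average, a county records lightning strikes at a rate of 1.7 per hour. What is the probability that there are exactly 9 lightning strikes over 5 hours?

0.1299

Over the interval, μ = 1.7 × 5 = 8.5 (5 hours).
P(N = 9) = e^(−μ) μ^9/9! = e^(−8.5) · 8.5^9/362880 ≈ 0.1299.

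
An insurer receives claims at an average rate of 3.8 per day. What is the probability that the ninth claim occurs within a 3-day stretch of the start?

Over the interval, μ = 3.8 × 3 = 11.4 (a 3-day stretch = 3 days).
The ninth arrival falls in the interval iff at least 9 events occur there: P(S_9 ≤ t) = P(N ≥ 9) = 1 − P(N ≤ 8) ≈ 0.8016.

0.8016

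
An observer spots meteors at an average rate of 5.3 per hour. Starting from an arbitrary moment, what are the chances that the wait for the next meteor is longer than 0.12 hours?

0.5294

The wait for the next event is exponential with rate λ = 5.3 per hour.
P(T > 0.12) = e^(−λt) = e^(−5.3 × 0.12) = e^(−0.636) ≈ 0.5294.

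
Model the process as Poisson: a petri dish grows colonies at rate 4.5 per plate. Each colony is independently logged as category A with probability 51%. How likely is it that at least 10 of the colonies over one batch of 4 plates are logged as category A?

0.4363

Thinning: the colonies that are logged as category A themselves form a Poisson process with rate 0.51 × 4.5 = 2.295 per plate.
Over the interval, μ = 2.295 × 4 = 9.18 (a batch of 4 plates = 4 plates).
P(N ≥ 10) = 1 − P(N ≤ 9) ≈ 0.4363.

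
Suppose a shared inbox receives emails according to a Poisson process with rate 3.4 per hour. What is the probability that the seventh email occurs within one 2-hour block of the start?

Over the interval, μ = 3.4 × 2 = 6.8 (a 2-hour block = 2 hours).
The seventh arrival falls in the interval iff at least 7 events occur there: P(S_7 ≤ t) = P(N ≥ 7) = 1 − P(N ≤ 6) ≈ 0.5201.

0.5201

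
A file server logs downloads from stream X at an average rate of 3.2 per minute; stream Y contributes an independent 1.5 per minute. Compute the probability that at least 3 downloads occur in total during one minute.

0.8477

Independent Poisson processes superpose: combined rate λ = 3.2 + 1.5 = 4.7 per minute.
So μ = 4.7.
P(N ≥ 3) = 1 − P(N ≤ 2) ≈ 0.8477.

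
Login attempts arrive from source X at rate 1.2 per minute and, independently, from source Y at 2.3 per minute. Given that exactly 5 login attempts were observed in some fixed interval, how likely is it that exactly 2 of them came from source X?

Given the total, each event is independently from source X with probability p = λ_X/(λ_X+λ_Y) = 1.2/3.5 ≈ 0.3429.
So K ~ Binomial(5, 1.2/3.5): P(K = 2) = C(5,2) · (1.2/3.5)^2 · (2.3/3.5)^3 ≈ 0.3336.

0.3336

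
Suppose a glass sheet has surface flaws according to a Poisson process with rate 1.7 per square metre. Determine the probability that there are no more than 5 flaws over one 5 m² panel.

Over the interval, μ = 1.7 × 5 = 8.5 (a 5 m² panel = 5 square metres).
P(N ≤ 5) = Σ_{j=0}^{5} e^(−μ) μ^j/j! ≈ 0.1496.

0.1496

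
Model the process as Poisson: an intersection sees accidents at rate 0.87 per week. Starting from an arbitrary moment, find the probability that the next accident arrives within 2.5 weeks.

Inter-arrival times are exponential with rate λ = 0.87 per week.
P(T ≤ 2.5) = 1 − e^(−λt) = 1 − e^(−0.87 × 2.5) = 1 − e^(−2.175) ≈ 0.8864.

0.8864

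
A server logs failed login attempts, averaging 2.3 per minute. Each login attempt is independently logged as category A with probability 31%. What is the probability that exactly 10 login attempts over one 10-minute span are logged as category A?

0.0749

Thinning: the login attempts that are logged as category A themselves form a Poisson process with rate 0.31 × 2.3 = 0.713 per minute.
Over the interval, μ = 0.713 × 10 = 7.13 (a 10-minute span = 10 minutes).
P(N = 10) = e^(−7.13) · 7.13^10/10! ≈ 0.0749.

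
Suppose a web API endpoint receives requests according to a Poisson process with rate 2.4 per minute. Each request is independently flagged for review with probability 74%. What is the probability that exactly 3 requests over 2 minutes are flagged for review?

Thinning: the requests that are flagged for review themselves form a Poisson process with rate 0.74 × 2.4 = 1.776 per minute.
Over the interval, μ = 1.776 × 2 = 3.552 (2 minutes).
P(N = 3) = e^(−3.552) · 3.552^3/3! ≈ 0.2141.

0.2141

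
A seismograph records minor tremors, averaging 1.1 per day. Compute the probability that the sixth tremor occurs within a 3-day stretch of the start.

0.1171

Over the interval, μ = 1.1 × 3 = 3.3 (a 3-day stretch = 3 days).
The sixth arrival falls in the interval iff at least 6 events occur there: P(S_6 ≤ t) = P(N ≥ 6) = 1 − P(N ≤ 5) ≈ 0.1171.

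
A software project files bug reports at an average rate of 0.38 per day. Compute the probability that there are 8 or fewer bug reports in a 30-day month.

0.1984

Over the interval, μ = 0.38 × 30 = 11.4 (a 30-day month = 30 days).
P(N ≤ 8) = Σ_{j=0}^{8} e^(−μ) μ^j/j! ≈ 0.1984.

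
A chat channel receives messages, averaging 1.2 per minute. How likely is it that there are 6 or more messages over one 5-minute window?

Over the interval, μ = 1.2 × 5 = 6 (a 5-minute window = 5 minutes).
P(N ≥ 6) = 1 − P(N ≤ 5) = 1 − Σ_{j=0}^{5} e^(−μ) μ^j/j! ≈ 0.5543.

0.5543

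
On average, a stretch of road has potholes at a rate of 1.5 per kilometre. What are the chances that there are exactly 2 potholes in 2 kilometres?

0.2240

Over the interval, μ = 1.5 × 2 = 3 (2 kilometres).
P(N = 2) = e^(−μ) μ^2/2! = e^(−3) · 3^2/2 ≈ 0.2240.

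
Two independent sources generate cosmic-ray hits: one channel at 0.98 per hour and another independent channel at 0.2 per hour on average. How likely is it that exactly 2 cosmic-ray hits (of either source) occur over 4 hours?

0.0993

Independent Poisson processes superpose: combined rate λ = 0.98 + 0.2 = 1.18 per hour.
Over the interval, μ = 1.18 × 4 = 4.72 (4 hours).
P(N = 2) = e^(−4.72) · 4.72^2/2! ≈ 0.0993.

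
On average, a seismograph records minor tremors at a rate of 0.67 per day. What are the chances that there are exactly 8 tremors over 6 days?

Over the interval, μ = 0.67 × 6 = 4.02 (6 days).
P(N = 8) = e^(−μ) μ^8/8! = e^(−4.02) · 4.02^8/40320 ≈ 0.0304.

0.0304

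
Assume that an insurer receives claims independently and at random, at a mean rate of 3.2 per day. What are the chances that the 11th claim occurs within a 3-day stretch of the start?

Over the interval, μ = 3.2 × 3 = 9.6 (a 3-day stretch = 3 days).
The 11th arrival falls in the interval iff at least 11 events occur there: P(S_11 ≤ t) = P(N ≥ 11) = 1 − P(N ≤ 10) ≈ 0.3671.

0.3671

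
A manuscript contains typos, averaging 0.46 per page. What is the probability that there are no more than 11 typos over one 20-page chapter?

Over the interval, μ = 0.46 × 20 = 9.2 (a 20-page chapter = 20 pages).
P(N ≤ 11) = Σ_{j=0}^{11} e^(−μ) μ^j/j! ≈ 0.7832.

0.7832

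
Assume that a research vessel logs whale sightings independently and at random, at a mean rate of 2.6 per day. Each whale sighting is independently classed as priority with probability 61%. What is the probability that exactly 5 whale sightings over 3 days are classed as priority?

Thinning: the whale sightings that are classed as priority themselves form a Poisson process with rate 0.61 × 2.6 = 1.586 per day.
Over the interval, μ = 1.586 × 3 = 4.758 (3 days).
P(N = 5) = e^(−4.758) · 4.758^5/5! ≈ 0.1744.

0.1744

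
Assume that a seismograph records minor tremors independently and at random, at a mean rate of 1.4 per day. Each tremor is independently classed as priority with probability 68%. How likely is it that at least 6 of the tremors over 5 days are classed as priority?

Thinning: the tremors that are classed as priority themselves form a Poisson process with rate 0.68 × 1.4 = 0.952 per day.
Over the interval, μ = 0.952 × 5 = 4.76 (5 days).
P(N ≥ 6) = 1 − P(N ≤ 5) ≈ 0.3420.

0.3420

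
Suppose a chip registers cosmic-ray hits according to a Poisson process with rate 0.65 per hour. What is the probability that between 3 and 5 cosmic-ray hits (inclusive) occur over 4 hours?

Over the interval, μ = 0.65 × 4 = 2.6 (4 hours).
P(3 ≤ N ≤ 5) = Σ_{j=3}^{5} e^(−2.6) · 2.6^j/j! ≈ 0.4325.

0.4325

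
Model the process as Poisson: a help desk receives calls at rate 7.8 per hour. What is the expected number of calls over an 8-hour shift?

62.4

E[N] = λt = 7.8 × 8 = 62.4 (an 8-hour shift = 8 hours).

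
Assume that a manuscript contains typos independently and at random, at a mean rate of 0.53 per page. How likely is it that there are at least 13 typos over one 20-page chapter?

0.2684

Over the interval, μ = 0.53 × 20 = 10.6 (a 20-page chapter = 20 pages).
P(N ≥ 13) = 1 − P(N ≤ 12) = 1 − Σ_{j=0}^{12} e^(−μ) μ^j/j! ≈ 0.2684.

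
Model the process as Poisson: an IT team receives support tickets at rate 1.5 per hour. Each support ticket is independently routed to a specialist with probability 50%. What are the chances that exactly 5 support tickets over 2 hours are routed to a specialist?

0.0141

Thinning: the support tickets that are routed to a specialist themselves form a Poisson process with rate 0.5 × 1.5 = 0.75 per hour.
Over the interval, μ = 0.75 × 2 = 1.5 (2 hours).
P(N = 5) = e^(−1.5) · 1.5^5/5! ≈ 0.0141.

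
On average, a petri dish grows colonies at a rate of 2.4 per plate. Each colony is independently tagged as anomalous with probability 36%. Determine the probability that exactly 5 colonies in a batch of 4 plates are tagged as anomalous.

0.1296

Thinning: the colonies that are tagged as anomalous themselves form a Poisson process with rate 0.36 × 2.4 = 0.864 per plate.
Over the interval, μ = 0.864 × 4 = 3.456 (a batch of 4 plates = 4 plates).
P(N = 5) = e^(−3.456) · 3.456^5/5! ≈ 0.1296.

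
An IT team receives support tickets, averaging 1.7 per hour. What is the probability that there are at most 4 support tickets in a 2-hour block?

0.7442

Over the interval, μ = 1.7 × 2 = 3.4 (a 2-hour block = 2 hours).
P(N ≤ 4) = Σ_{j=0}^{4} e^(−μ) μ^j/j! ≈ 0.7442.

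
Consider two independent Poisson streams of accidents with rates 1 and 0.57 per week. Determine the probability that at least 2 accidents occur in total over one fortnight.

Independent Poisson processes superpose: combined rate λ = 1 + 0.57 = 1.57 per week.
Over the interval, μ = 1.57 × 2 = 3.14 (a fortnight = 2 weeks).
P(N ≥ 2) = 1 − P(N ≤ 1) ≈ 0.8208.

0.8208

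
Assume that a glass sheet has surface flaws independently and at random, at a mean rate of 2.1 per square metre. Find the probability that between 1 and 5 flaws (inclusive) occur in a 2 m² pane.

0.7381

Over the interval, μ = 2.1 × 2 = 4.2 (a 2 m² pane = 2 square metres).
P(1 ≤ N ≤ 5) = Σ_{j=1}^{5} e^(−4.2) · 4.2^j/j! ≈ 0.7381.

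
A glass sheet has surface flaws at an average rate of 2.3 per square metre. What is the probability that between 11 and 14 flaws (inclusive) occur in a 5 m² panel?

Over the interval, μ = 2.3 × 5 = 11.5 (a 5 m² panel = 5 square metres).
P(11 ≤ N ≤ 14) = Σ_{j=11}^{14} e^(−11.5) · 11.5^j/j! ≈ 0.4135.

0.4135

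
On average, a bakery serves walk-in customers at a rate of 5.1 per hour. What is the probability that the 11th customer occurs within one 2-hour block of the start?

Over the interval, μ = 5.1 × 2 = 10.2 (a 2-hour block = 2 hours).
The 11th arrival falls in the interval iff at least 11 events occur there: P(S_11 ≤ t) = P(N ≥ 11) = 1 − P(N ≤ 10) ≈ 0.4420.

0.4420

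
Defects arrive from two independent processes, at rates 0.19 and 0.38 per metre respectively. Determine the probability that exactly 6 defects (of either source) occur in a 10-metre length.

0.1594

Independent Poisson processes superpose: combined rate λ = 0.19 + 0.38 = 0.57 per metre.
Over the interval, μ = 0.57 × 10 = 5.7 (a 10-metre length = 10 metres).
P(N = 6) = e^(−5.7) · 5.7^6/6! ≈ 0.1594.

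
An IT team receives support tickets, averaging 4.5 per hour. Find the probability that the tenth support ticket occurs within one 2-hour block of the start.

0.4126

Over the interval, μ = 4.5 × 2 = 9 (a 2-hour block = 2 hours).
The tenth arrival falls in the interval iff at least 10 events occur there: P(S_10 ≤ t) = P(N ≥ 10) = 1 − P(N ≤ 9) ≈ 0.4126.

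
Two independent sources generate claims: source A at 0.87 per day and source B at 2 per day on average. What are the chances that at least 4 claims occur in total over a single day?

0.3237

Independent Poisson processes superpose: combined rate λ = 0.87 + 2 = 2.87 per day.
So μ = 2.87.
P(N ≥ 4) = 1 − P(N ≤ 3) ≈ 0.3237.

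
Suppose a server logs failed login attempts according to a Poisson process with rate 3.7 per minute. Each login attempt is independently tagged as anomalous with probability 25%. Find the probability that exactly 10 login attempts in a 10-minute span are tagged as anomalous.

Thinning: the login attempts that are tagged as anomalous themselves form a Poisson process with rate 0.25 × 3.7 = 0.925 per minute.
Over the interval, μ = 0.925 × 10 = 9.25 (a 10-minute span = 10 minutes).
P(N = 10) = e^(−9.25) · 9.25^10/10! ≈ 0.1215.

0.1215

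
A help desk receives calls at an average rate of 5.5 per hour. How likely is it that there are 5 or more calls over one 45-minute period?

0.3956

Over the interval, μ = 5.5 × 0.75 = 4.125 (a 45-minute period = 0.75 hours).
P(N ≥ 5) = 1 − P(N ≤ 4) = 1 − Σ_{j=0}^{4} e^(−μ) μ^j/j! ≈ 0.3956.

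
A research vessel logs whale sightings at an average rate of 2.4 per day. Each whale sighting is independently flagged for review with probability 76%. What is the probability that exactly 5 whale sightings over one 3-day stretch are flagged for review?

0.1718

Thinning: the whale sightings that are flagged for review themselves form a Poisson process with rate 0.76 × 2.4 = 1.824 per day.
Over the interval, μ = 1.824 × 3 = 5.472 (a 3-day stretch = 3 days).
P(N = 5) = e^(−5.472) · 5.472^5/5! ≈ 0.1718.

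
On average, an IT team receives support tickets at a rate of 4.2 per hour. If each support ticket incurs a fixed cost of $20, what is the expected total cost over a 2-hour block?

E[N] = 4.2 × 2 = 8.4 (a 2-hour block = 2 hours); E[cost] = 8.4 × $20 = $168.

$168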